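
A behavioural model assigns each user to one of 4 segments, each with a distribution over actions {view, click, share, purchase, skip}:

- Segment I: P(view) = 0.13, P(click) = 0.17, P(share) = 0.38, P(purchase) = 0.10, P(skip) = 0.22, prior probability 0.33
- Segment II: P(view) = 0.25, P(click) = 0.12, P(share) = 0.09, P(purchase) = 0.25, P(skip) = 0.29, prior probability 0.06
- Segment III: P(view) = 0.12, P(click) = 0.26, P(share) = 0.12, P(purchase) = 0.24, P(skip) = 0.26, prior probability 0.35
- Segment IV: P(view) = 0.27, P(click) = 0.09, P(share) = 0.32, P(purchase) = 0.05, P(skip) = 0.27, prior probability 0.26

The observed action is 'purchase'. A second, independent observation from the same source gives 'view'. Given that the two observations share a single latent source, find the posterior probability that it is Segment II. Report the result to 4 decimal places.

Posterior ∝ prior × likelihood, so P(k | x) ∝ π_k f_k(x); normalise over all components.
Since both observations come from the same component, the likelihood for component k is f_k(x₁)·f_k(x₂).
  p_I = [0.1] × [0.13] = 0.013
  p_II = [0.25] × [0.25] = 0.0625
  p_III = [0.24] × [0.12] = 0.0288
  p_IV = [0.05] × [0.27] = 0.0135
Unnormalised posteriors:
  π_I·p_I = 0.33 × 0.013 = 0.00429
  π_II·p_II = 0.06 × 0.0625 = 0.00375
  π_III·p_III = 0.35 × 0.0288 = 0.01008
  π_IV·p_IV = 0.26 × 0.0135 = 0.00351
Normaliser: 0.00429 + 0.00375 + 0.01008 + 0.00351 = 0.02163
P(Segment II | x₁,x₂) = 0.00375 / 0.02163 ≈ 0.1734

0.1734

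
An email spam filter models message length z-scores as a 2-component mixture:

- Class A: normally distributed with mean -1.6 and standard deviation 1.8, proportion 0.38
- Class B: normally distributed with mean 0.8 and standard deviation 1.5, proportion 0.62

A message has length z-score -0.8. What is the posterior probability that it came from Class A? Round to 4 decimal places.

0.4497

Apply Bayes' rule: the posterior for each component is proportional to its prior times its likelihood at x.
Component likelihoods at x = -0.8:
  L_A = (1/(1.8·√(2π)))·exp(−(-0.8−-1.6)²/(2·1.8²)) = 0.221635·exp(-0.09877) = 0.200791
  L_B = (1/(1.5·√(2π)))·exp(−(-0.8−0.8)²/(2·1.5²)) = 0.265962·exp(-0.56889) = 0.150575
Unnormalised posteriors:
  w_A·L_A = 0.38 × 0.200791 = 0.0763006
  w_B·L_B = 0.62 × 0.150575 = 0.0933566
Normaliser: 0.0763006 + 0.0933566 = 0.169657
P(Class A | the observation) = 0.0763006 / 0.169657 ≈ 0.4497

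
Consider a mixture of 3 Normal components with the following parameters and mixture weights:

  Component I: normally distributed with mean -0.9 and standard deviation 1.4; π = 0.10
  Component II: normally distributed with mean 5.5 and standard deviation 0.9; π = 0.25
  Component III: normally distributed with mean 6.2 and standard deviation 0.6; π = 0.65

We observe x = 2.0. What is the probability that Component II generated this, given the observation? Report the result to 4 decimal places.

0.0170

Apply Bayes' rule: the posterior for each component is proportional to its prior times its likelihood at x.
Evaluate each component's likelihood at the observed value:
  L_I = (1/(1.4·√(2π)))·exp(−(2.0−-0.9)²/(2·1.4²)) = 0.284959·exp(-2.14541) = 0.033346
  L_II = (1/(0.9·√(2π)))·exp(−(2.0−5.5)²/(2·0.9²)) = 0.443269·exp(-7.56173) = 0.000230489
  L_III = (1/(0.6·√(2π)))·exp(−(2.0−6.2)²/(2·0.6²)) = 0.664904·exp(-24.50000) = 1.52245e-11
Multiply by the mixture weights:
  P(Z=I)·L_I = 0.10 × 0.033346 = 0.0033346
  P(Z=II)·L_II = 0.25 × 0.000230489 = 5.76223e-05
  P(Z=III)·L_III = 0.65 × 1.52245e-11 = 9.89595e-12
Evidence: 0.0033346 + 5.76223e-05 + 9.89595e-12 = 0.00339222
So the posterior for Component II is 5.76223e-05 / 0.00339222 ≈ 0.0170.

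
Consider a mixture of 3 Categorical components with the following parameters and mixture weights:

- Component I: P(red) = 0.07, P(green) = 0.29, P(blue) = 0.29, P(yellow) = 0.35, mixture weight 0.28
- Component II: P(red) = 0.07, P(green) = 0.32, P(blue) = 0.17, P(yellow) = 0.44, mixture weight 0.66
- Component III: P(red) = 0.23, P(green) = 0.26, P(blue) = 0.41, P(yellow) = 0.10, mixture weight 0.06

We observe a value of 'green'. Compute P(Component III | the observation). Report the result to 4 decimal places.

P(component k | x) = π_k·f_k(x) / marginal(x), where marginal(x) = Σ_j π_j·f_j(x).
Evaluate each component's likelihood at the observed value:
  L_I = P(green | comp) = 0.29
  L_II = P(green | comp) = 0.32
  L_III = P(green | comp) = 0.26
Multiply by the mixture weights:
  π_I·L_I = 0.28 × 0.29 = 0.0812
  π_II·L_II = 0.66 × 0.32 = 0.2112
  π_III·L_III = 0.06 × 0.26 = 0.0156
Normaliser: 0.0812 + 0.2112 + 0.0156 = 0.308
Responsibility of Component III: 0.0156 / 0.308 ≈ 0.0506

0.0506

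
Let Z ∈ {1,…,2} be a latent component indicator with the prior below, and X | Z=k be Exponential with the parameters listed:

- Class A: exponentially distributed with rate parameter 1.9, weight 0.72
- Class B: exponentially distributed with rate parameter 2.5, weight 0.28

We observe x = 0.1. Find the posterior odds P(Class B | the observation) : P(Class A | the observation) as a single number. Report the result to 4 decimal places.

0.4819

The posterior odds equal the prior odds times the likelihood ratio: (w_i/w_j)·(f_i(x)/f_j(x)).
Evaluate each component's likelihood at the observed value:
  f_A = 1.57122
  f_B = 1.947
Posterior odds = (w_B·f_B) / (w_A·f_A) = (0.28·1.947) / (0.72·1.57122) = 0.545161 / 1.13128 ≈ 0.4819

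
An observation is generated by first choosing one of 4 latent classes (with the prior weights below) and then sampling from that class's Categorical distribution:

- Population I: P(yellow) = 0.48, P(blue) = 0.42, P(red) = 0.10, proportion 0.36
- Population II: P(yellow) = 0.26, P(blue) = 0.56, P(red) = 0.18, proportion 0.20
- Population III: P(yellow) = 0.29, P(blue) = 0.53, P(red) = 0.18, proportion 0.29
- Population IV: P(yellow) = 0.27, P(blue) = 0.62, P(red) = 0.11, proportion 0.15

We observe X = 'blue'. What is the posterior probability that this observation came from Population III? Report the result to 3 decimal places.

Posterior ∝ prior × likelihood, so P(k | x) ∝ w_k f_k(x); normalise over all components.
Component likelihoods at x = 'blue':
  f_I = 0.42
  f_II = 0.56
  f_III = 0.53
  f_IV = 0.62
Multiply by the mixture weights:
  w_I·f_I = 0.36 × 0.42 = 0.1512
  w_II·f_II = 0.20 × 0.56 = 0.112
  w_III·f_III = 0.29 × 0.53 = 0.1537
  w_IV·f_IV = 0.15 × 0.62 = 0.093
Sum: 0.1512 + 0.112 + 0.1537 + 0.093 = 0.5099
P(Population III | x) = 0.1537 / 0.5099 ≈ 0.301

0.301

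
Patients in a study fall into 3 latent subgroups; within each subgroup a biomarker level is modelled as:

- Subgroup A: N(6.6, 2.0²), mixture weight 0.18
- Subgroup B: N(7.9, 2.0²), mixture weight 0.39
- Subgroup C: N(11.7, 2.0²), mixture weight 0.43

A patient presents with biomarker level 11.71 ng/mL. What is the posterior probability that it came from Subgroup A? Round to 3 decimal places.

Apply Bayes' rule: the posterior for each component is proportional to its prior times its likelihood at x.
Component likelihoods at x = 11.71 ng/mL:
  f_A = 0.00762671
  f_B = 0.0324973
  f_C = 0.199469
Multiply by the mixture weights:
  π_A·f_A = 0.18 × 0.00762671 = 0.00137281
  π_B·f_B = 0.39 × 0.0324973 = 0.0126739
  π_C·f_C = 0.43 × 0.199469 = 0.0857715
Marginal: 0.00137281 + 0.0126739 + 0.0857715 = 0.0998183
P(Subgroup A | the observation) ≈ 0.014

0.014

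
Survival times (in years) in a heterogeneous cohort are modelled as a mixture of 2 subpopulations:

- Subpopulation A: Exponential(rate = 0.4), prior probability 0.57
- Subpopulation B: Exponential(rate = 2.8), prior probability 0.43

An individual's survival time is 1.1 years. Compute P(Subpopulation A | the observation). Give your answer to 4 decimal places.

0.7263

P(component k | x) = w_k·f_k(x) / marginal(x), where marginal(x) = Σ_j w_j·f_j(x).
Exponential densities:
  p_A = 0.257615
  p_B = 0.128686
Unnormalised posteriors:
  w_A·p_A = 0.57 × 0.257615 = 0.14684
  w_B·p_B = 0.43 × 0.128686 = 0.0553349
Denominator: 0.14684 + 0.0553349 = 0.202175
P(Subpopulation A | the observation) = 0.14684 / 0.202175 ≈ 0.7263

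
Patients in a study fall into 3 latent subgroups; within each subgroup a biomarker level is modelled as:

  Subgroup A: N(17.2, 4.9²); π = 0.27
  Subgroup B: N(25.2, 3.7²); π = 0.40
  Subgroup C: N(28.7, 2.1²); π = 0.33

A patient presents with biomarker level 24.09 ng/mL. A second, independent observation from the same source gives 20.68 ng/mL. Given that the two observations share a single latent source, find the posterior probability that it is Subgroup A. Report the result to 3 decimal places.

Apply Bayes' rule: the posterior for each component is proportional to its prior times its likelihood at x.
Since both observations come from the same component, the likelihood for component k is f_k(x₁)·f_k(x₂).
  f_A = [(1/(4.9·√(2π)))·exp(−(24.09−17.2)²/(2·4.9²)) = 0.081417·exp(-0.98859) = 0.0302953] × [0.0632684] = 0.00191673
  f_B = [(1/(3.7·√(2π)))·exp(−(24.09−25.2)²/(2·3.7²)) = 0.107822·exp(-0.04500) = 0.103078] × [0.0511266] = 0.00527001
  f_C = [(1/(2.1·√(2π)))·exp(−(24.09−28.7)²/(2·2.1²)) = 0.189973·exp(-2.40954) = 0.0170704] × [0.000129292] = 2.20706e-06
Multiply by the mixture weights:
  w_A·f_A = 0.27 × 0.00191673 = 0.000517518
  w_B·f_B = 0.40 × 0.00527001 = 0.00210801
  w_C·f_C = 0.33 × 2.20706e-06 = 7.2833e-07
Sum: 0.000517518 + 0.00210801 + 7.2833e-07 = 0.00262625
P(Subgroup A | x₁, x₂) = 0.000517518 / 0.00262625 ≈ 0.197

0.197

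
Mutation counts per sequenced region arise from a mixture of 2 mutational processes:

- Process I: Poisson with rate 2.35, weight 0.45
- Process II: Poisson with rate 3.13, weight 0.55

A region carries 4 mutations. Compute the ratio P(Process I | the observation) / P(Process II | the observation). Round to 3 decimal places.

0.567

Only the two components matter; the odds are (π_i f_i(x)) / (π_j f_j(x)).
Evaluate each component's likelihood at the observed value:
  f_I = e^(−2.35)·2.35^4/4! = 0.12119
  f_II = e^(−3.13)·3.13^4/4! = 0.174833
Odds = (0.45/0.55) × (0.12119/0.174833) = 0.818182 × 0.693176 ≈ 0.567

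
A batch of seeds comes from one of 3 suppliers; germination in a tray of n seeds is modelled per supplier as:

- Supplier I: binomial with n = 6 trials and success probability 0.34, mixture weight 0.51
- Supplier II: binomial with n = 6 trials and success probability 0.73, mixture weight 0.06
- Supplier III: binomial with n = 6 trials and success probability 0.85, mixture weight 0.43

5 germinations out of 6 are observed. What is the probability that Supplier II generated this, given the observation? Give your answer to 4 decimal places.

By Bayes' theorem, P(k | x) = w_k f_k(x) / Σ_j w_j f_j(x).
Binomial probabilities:
  L_I = 0.0179924
  L_II = 0.335838
  L_III = 0.399335
Multiply by the mixture weights:
  w_I·L_I = 0.51 × 0.0179924 = 0.00917614
  w_II·L_II = 0.06 × 0.335838 = 0.0201503
  w_III·L_III = 0.43 × 0.399335 = 0.171714
Sum: 0.00917614 + 0.0201503 + 0.171714 = 0.20104
P(Supplier II | x) = 0.0201503 / 0.20104 ≈ 0.1002

0.1002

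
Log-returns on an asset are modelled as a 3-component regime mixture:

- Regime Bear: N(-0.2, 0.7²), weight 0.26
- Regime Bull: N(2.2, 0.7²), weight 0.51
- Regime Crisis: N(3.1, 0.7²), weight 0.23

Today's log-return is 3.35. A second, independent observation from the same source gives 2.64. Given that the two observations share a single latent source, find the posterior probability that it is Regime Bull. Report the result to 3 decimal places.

0.384

The responsibility of component k is π_k f_k(x) divided by Σ_j π_j f_j(x).
Since both observations come from the same component, the likelihood for component k is f_k(x₁)·f_k(x₂).
  f_Bear = [(1/(0.7·√(2π)))·exp(−(3.35−-0.2)²/(2·0.7²)) = 0.569918·exp(-12.85969) = 1.48224e-06] × [0.000151873] = 2.25112e-10
  f_Bull = [(1/(0.7·√(2π)))·exp(−(3.35−2.2)²/(2·0.7²)) = 0.569918·exp(-1.34949) = 0.147821] × [0.467753] = 0.0691437
  f_Crisis = [(1/(0.7·√(2π)))·exp(−(3.35−3.1)²/(2·0.7²)) = 0.569918·exp(-0.06378) = 0.534706] × [0.45924] = 0.245558
Multiply by the mixture weights:
  π_Bear·f_Bear = 0.26 × 2.25112e-10 = 5.8529e-11
  π_Bull·f_Bull = 0.51 × 0.0691437 = 0.0352633
  π_Crisis·f_Crisis = 0.23 × 0.245558 = 0.0564784
Marginal: 5.8529e-11 + 0.0352633 + 0.0564784 = 0.0917417
P(Regime Bull | x₁, x₂) ≈ 0.384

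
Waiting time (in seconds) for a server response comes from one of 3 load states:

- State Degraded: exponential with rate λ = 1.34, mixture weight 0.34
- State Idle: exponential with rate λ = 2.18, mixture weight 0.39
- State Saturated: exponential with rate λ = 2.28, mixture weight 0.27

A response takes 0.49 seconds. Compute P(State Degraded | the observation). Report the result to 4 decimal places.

Posterior ∝ prior × likelihood, so P(k | x) ∝ π_k f_k(x); normalise over all components.
Evaluate each component's likelihood at the observed value:
  f_Degraded = 1.34·e^(−1.34·0.49) = 1.34·e^(−0.6566) = 0.69494
  f_Idle = 2.18·e^(−2.18·0.49) = 2.18·e^(−1.0682) = 0.749106
  f_Saturated = 2.28·e^(−2.28·0.49) = 2.28·e^(−1.1172) = 0.746004
Unnormalised posteriors:
  π_Degraded·f_Degraded = 0.34 × 0.69494 = 0.236279
  π_Idle·f_Idle = 0.39 × 0.749106 = 0.292151
  π_Saturated·f_Saturated = 0.27 × 0.746004 = 0.201421
Evidence: 0.236279 + 0.292151 + 0.201421 = 0.729852
P(State Degraded | data) = 0.236279 / 0.729852 ≈ 0.3237

0.3237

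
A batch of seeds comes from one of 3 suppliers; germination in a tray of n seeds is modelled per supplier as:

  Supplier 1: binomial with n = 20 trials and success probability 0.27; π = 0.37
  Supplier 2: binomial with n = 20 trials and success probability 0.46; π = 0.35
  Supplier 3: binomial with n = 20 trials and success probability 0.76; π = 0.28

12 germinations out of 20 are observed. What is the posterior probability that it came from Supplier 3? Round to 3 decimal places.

Apply Bayes' rule: the posterior for each component is proportional to its prior times its likelihood at x.
Evaluate each component's likelihood at the observed value:
  L_1 = C(20,12)·0.27^12·0.73^8 = 125970·1.50095e-07·0.080646 = 0.00152481
  L_2 = C(20,12)·0.46^12·0.54^8 = 125970·8.97623e-05·0.0072302 = 0.0817544
  L_3 = C(20,12)·0.76^12·0.24^8 = 125970·0.0371333·1.10075e-05 = 0.0514897
Weight by the priors:
  w_1·L_1 = 0.37 × 0.00152481 = 0.000564179
  w_2·L_2 = 0.35 × 0.0817544 = 0.028614
  w_3·L_3 = 0.28 × 0.0514897 = 0.0144171
Normaliser: 0.000564179 + 0.028614 + 0.0144171 = 0.0435953
Responsibility of Supplier 3: 0.0144171 / 0.0435953 ≈ 0.331

0.331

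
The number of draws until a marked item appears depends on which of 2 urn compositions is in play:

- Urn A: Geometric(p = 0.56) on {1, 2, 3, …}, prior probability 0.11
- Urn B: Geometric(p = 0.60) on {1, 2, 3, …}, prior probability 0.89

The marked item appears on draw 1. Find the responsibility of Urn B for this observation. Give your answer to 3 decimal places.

0.897

Posterior ∝ prior × likelihood, so P(k | x) ∝ π_k f_k(x); normalise over all components.
Component likelihoods at x = 1:
  f_A = 0.56·(1−0.56)^0 = 0.56·1 = 0.56
  f_B = 0.60·(1−0.60)^0 = 0.60·1 = 0.6
Prior × likelihood for each component:
  π_A·f_A = 0.11 × 0.56 = 0.0616
  π_B·f_B = 0.89 × 0.6 = 0.534
Denominator: 0.0616 + 0.534 = 0.5956
Responsibility of Urn B: 0.534 / 0.5956 ≈ 0.897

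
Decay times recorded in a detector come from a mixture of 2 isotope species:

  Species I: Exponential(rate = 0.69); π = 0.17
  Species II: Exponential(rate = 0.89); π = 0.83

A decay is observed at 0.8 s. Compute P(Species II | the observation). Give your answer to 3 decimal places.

0.843

The responsibility of component k is π_k f_k(x) divided by Σ_j π_j f_j(x).
Evaluate each component's likelihood at the observed value:
  p_I = 0.69·e^(−0.69·0.8) = 0.69·e^(−0.5520) = 0.3973
  p_II = 0.89·e^(−0.89·0.8) = 0.89·e^(−0.7120) = 0.436689
Prior × likelihood for each component:
  π_I·p_I = 0.17 × 0.3973 = 0.067541
  π_II·p_II = 0.83 × 0.436689 = 0.362452
Sum: 0.067541 + 0.362452 = 0.429993
P(Species II | data) ≈ 0.843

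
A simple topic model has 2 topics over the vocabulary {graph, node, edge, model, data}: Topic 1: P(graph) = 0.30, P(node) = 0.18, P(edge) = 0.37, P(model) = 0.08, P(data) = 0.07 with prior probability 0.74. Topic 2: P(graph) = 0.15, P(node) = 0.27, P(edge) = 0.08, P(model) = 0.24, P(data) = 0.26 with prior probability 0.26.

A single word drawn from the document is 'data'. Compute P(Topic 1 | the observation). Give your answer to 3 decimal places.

The responsibility of component k is π_k f_k(x) divided by Σ_j π_j f_j(x).
Component likelihoods at x = 'data':
  f_1 = P(data | comp) = 0.07
  f_2 = P(data | comp) = 0.26
Prior × likelihood for each component:
  π_1·f_1 = 0.74 × 0.07 = 0.0518
  π_2·f_2 = 0.26 × 0.26 = 0.0676
Denominator: 0.0518 + 0.0676 = 0.1194
So the posterior for Topic 1 is 0.0518 / 0.1194 ≈ 0.434.

0.434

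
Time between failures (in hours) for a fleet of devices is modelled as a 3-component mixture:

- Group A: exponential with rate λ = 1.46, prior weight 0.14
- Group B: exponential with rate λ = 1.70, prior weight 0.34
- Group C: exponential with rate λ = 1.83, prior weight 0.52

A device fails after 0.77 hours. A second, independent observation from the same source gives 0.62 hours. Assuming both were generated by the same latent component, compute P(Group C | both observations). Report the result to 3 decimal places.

0.510

Apply Bayes' rule: the posterior for each component is proportional to its prior times its likelihood at x.
Since both observations come from the same component, the likelihood for component k is f_k(x₁)·f_k(x₂).
  L_A = [0.474372] × [0.590513] = 0.280123
  L_B = [0.459153] × [0.592519] = 0.272057
  L_C = [0.447184] × [0.588438] = 0.26314
Prior × likelihood for each component:
  π_A·L_A = 0.14 × 0.280123 = 0.0392172
  π_B·L_B = 0.34 × 0.272057 = 0.0924994
  π_C·L_C = 0.52 × 0.26314 = 0.136833
Evidence: 0.0392172 + 0.0924994 + 0.136833 = 0.26855
P(Group C | x) = 0.136833 / 0.26855 ≈ 0.510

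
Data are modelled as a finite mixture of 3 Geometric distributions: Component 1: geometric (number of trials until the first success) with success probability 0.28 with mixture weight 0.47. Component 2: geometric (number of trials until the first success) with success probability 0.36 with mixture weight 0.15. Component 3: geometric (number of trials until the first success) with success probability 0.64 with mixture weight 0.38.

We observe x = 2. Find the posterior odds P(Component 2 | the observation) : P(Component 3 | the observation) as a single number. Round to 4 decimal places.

The posterior odds equal the prior odds times the likelihood ratio: (π_i/π_j)·(f_i(x)/f_j(x)).
Evaluate each component's likelihood at the observed value:
  f_1 = 0.2016
  f_2 = 0.2304
  f_3 = 0.2304
0.03456 / 0.087552 ≈ 0.3947

0.3947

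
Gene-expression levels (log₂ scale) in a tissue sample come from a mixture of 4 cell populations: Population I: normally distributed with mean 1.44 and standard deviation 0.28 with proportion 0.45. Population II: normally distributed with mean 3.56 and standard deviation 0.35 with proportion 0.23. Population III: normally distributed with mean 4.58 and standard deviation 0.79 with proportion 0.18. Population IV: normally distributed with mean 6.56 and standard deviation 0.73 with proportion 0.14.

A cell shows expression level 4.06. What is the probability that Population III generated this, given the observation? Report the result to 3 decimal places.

0.436

Apply Bayes' rule: the posterior for each component is proportional to its prior times its likelihood at x.
Component likelihoods at x = 4.06:
  f_I = 1.38415e-19
  f_II = 0.410851
  f_III = 0.406631
  f_IV = 0.00155176
Unnormalised posteriors:
  π_I·f_I = 0.45 × 1.38415e-19 = 6.22865e-20
  π_II·f_II = 0.23 × 0.410851 = 0.0944957
  π_III·f_III = 0.18 × 0.406631 = 0.0731937
  π_IV·f_IV = 0.14 × 0.00155176 = 0.000217246
Sum: 6.22865e-20 + 0.0944957 + 0.0731937 + 0.000217246 = 0.167907
So the posterior for Population III is 0.0731937 / 0.167907 ≈ 0.436.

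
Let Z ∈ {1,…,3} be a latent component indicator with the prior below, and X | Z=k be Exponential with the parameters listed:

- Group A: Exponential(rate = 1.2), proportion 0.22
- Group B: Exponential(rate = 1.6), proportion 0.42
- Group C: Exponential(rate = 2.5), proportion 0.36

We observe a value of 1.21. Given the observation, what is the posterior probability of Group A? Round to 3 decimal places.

0.305

Posterior ∝ prior × likelihood, so P(k | x) ∝ P(Z=k) f_k(x); normalise over all components.
Evaluate each component's likelihood at the observed value:
  f_A = 0.280922
  f_B = 0.230848
  f_C = 0.121395
Weight by the priors:
  P(Z=A)·f_A = 0.22 × 0.280922 = 0.0618028
  P(Z=B)·f_B = 0.42 × 0.230848 = 0.0969561
  P(Z=C)·f_C = 0.36 × 0.121395 = 0.043702
Marginal: 0.0618028 + 0.0969561 + 0.043702 = 0.202461
Responsibility of Group A: 0.0618028 / 0.202461 ≈ 0.305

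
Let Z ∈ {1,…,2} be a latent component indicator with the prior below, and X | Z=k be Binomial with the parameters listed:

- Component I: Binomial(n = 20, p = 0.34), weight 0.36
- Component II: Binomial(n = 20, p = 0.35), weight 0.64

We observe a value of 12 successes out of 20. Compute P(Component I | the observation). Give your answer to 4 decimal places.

The responsibility of component k is π_k f_k(x) divided by Σ_j π_j f_j(x).
Evaluate each component's likelihood at the observed value:
  p_I = 0.0108234
  p_II = 0.0135641
Weight by the priors:
  π_I·p_I = 0.36 × 0.0108234 = 0.00389644
  π_II·p_II = 0.64 × 0.0135641 = 0.00868101
Denominator: 0.00389644 + 0.00868101 = 0.0125775
Responsibility of Component I: 0.00389644 / 0.0125775 ≈ 0.3098

0.3098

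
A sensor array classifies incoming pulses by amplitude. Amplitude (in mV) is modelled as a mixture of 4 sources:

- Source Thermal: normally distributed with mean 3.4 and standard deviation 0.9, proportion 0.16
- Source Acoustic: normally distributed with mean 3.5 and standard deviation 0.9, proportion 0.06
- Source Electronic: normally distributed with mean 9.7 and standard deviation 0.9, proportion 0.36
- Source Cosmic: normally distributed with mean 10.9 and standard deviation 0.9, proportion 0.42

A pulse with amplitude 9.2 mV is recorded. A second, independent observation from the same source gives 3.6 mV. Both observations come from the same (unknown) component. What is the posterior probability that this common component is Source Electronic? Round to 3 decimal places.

P(component k | x) = w_k·f_k(x) / marginal(x), where marginal(x) = Σ_j w_j·f_j(x).
Since both observations come from the same component, the likelihood for component k is f_k(x₁)·f_k(x₂).
  p_Thermal = [(1/(0.9·√(2π)))·exp(−(9.2−3.4)²/(2·0.9²)) = 0.443269·exp(-20.76543) = 4.24967e-10] × [0.432458] = 1.8378e-10
  p_Acoustic = [(1/(0.9·√(2π)))·exp(−(9.2−3.5)²/(2·0.9²)) = 0.443269·exp(-20.05556) = 8.64272e-10] × [0.440541] = 3.80748e-10
  p_Electronic = [(1/(0.9·√(2π)))·exp(−(9.2−9.7)²/(2·0.9²)) = 0.443269·exp(-0.15432) = 0.37988] × [4.69136e-11] = 1.78215e-11
  p_Cosmic = [(1/(0.9·√(2π)))·exp(−(9.2−10.9)²/(2·0.9²)) = 0.443269·exp(-1.78395) = 0.0744574] × [2.29363e-15] = 1.70778e-16
Unnormalised posteriors:
  w_Thermal·p_Thermal = 0.16 × 1.8378e-10 = 2.94049e-11
  w_Acoustic·p_Acoustic = 0.06 × 3.80748e-10 = 2.28449e-11
  w_Electronic·p_Electronic = 0.36 × 1.78215e-11 = 6.41576e-12
  w_Cosmic·p_Cosmic = 0.42 × 1.70778e-16 = 7.17267e-17
Evidence: 2.94049e-11 + 2.28449e-11 + 6.41576e-12 + 7.17267e-17 = 5.86656e-11
P(Source Electronic | x₁, x₂) ≈ 0.109

0.109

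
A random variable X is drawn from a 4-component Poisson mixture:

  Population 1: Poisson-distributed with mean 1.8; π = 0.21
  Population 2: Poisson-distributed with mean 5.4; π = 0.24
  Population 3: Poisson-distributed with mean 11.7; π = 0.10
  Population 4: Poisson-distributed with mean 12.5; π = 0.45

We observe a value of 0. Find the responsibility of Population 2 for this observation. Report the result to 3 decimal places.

Posterior ∝ prior × likelihood, so P(k | x) ∝ π_k f_k(x); normalise over all components.
Evaluate each component's likelihood at the observed value:
  L_1 = e^(−1.8)·1.8^0/0! = 0.165299
  L_2 = e^(−5.4)·5.4^0/0! = 0.00451658
  L_3 = e^(−11.7)·11.7^0/0! = 8.29382e-06
  L_4 = e^(−12.5)·12.5^0/0! = 3.72665e-06
Unnormalised posteriors:
  π_1·L_1 = 0.21 × 0.165299 = 0.0347128
  π_2·L_2 = 0.24 × 0.00451658 = 0.00108398
  π_3·L_3 = 0.10 × 8.29382e-06 = 8.29382e-07
  π_4·L_4 = 0.45 × 3.72665e-06 = 1.67699e-06
Evidence: 0.0347128 + 0.00108398 + 8.29382e-07 + 1.67699e-06 = 0.0357993
P(Population 2 | 0) ≈ 0.030

0.030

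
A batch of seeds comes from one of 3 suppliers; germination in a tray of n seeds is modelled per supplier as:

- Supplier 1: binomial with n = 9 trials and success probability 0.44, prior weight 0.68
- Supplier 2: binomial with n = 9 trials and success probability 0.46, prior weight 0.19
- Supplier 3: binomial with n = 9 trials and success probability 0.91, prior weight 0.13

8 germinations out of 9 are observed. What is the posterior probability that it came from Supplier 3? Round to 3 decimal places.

0.881

Apply Bayes' rule: the posterior for each component is proportional to its prior times its likelihood at x.
Component likelihoods at x = 8 germinations out of 9:
  L_1 = 0.0070803
  L_2 = 0.00974314
  L_3 = 0.380905
Prior × likelihood for each component:
  P(Z=1)·L_1 = 0.68 × 0.0070803 = 0.00481461
  P(Z=2)·L_2 = 0.19 × 0.00974314 = 0.0018512
  P(Z=3)·L_3 = 0.13 × 0.380905 = 0.0495176
Denominator: 0.00481461 + 0.0018512 + 0.0495176 = 0.0561834
P(Supplier 3 | 8 germinations out of 9) ≈ 0.881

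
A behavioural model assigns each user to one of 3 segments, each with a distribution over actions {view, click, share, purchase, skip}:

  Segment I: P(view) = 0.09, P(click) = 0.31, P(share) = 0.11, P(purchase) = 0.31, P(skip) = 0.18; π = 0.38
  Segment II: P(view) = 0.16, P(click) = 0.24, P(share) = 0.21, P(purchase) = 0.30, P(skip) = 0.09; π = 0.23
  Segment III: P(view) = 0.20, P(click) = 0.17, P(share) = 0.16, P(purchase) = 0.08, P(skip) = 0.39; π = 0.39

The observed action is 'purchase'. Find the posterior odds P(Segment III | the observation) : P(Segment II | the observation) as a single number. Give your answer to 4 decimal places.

Only the two components matter; the odds are (P(Z=i) f_i(x)) / (P(Z=j) f_j(x)).
Categorical probabilities:
  L_I = P(purchase | comp) = 0.31
  L_II = P(purchase | comp) = 0.30
  L_III = P(purchase | comp) = 0.08
Posterior odds = (P(Z=III)·L_III) / (P(Z=II)·L_II) = (0.39·0.08) / (0.23·0.3) = 0.0312 / 0.069 ≈ 0.4522

0.4522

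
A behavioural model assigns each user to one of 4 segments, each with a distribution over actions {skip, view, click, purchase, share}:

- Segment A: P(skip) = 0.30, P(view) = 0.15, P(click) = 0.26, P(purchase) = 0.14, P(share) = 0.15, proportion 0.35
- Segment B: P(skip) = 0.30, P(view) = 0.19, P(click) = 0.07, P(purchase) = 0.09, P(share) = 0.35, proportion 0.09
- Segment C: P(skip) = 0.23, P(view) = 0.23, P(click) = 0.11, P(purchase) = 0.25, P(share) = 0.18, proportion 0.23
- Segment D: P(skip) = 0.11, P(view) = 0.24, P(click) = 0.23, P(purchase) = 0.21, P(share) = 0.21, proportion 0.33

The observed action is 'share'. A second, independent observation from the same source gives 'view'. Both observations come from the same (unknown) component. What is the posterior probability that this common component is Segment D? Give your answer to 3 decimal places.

Posterior ∝ prior × likelihood, so P(k | x) ∝ π_k f_k(x); normalise over all components.
Since both observations come from the same component, the likelihood for component k is f_k(x₁)·f_k(x₂).
  L_A = [0.15] × [0.15] = 0.0225
  L_B = [0.35] × [0.19] = 0.0665
  L_C = [0.18] × [0.23] = 0.0414
  L_D = [0.21] × [0.24] = 0.0504
Prior × likelihood for each component:
  π_A·L_A = 0.35 × 0.0225 = 0.007875
  π_B·L_B = 0.09 × 0.0665 = 0.005985
  π_C·L_C = 0.23 × 0.0414 = 0.009522
  π_D·L_D = 0.33 × 0.0504 = 0.016632
Denominator: 0.007875 + 0.005985 + 0.009522 + 0.016632 = 0.040014
So the posterior for Segment D is 0.016632 / 0.040014 ≈ 0.416.

0.416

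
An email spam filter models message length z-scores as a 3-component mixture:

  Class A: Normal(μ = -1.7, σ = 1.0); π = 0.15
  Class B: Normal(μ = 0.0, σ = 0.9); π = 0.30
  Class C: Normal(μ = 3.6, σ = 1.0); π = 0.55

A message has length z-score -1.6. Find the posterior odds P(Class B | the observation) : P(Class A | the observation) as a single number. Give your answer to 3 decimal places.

0.460

Posterior odds = (w_i f_i(x)) / (w_j f_j(x)); the normalising sum cancels.
Component likelihoods at x = -1.6:
  f_A = 0.396953
  f_B = 0.0912799
  f_C = 5.36104e-07
0.027384 / 0.0595429 ≈ 0.460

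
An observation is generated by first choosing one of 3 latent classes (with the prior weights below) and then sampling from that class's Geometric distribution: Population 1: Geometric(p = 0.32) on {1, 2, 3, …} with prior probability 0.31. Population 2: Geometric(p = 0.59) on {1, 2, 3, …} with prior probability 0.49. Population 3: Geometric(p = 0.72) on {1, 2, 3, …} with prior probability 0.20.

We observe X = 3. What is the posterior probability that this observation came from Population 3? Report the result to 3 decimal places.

0.107

Apply Bayes' rule: the posterior for each component is proportional to its prior times its likelihood at x.
Component likelihoods at x = 3:
  f_1 = 0.32·(1−0.32)^2 = 0.32·0.4624 = 0.147968
  f_2 = 0.59·(1−0.59)^2 = 0.59·0.1681 = 0.099179
  f_3 = 0.72·(1−0.72)^2 = 0.72·0.0784 = 0.056448
Prior × likelihood for each component:
  π_1·f_1 = 0.31 × 0.147968 = 0.0458701
  π_2·f_2 = 0.49 × 0.099179 = 0.0485977
  π_3·f_3 = 0.20 × 0.056448 = 0.0112896
Evidence: 0.0458701 + 0.0485977 + 0.0112896 = 0.105757
So the posterior for Population 3 is 0.0112896 / 0.105757 ≈ 0.107.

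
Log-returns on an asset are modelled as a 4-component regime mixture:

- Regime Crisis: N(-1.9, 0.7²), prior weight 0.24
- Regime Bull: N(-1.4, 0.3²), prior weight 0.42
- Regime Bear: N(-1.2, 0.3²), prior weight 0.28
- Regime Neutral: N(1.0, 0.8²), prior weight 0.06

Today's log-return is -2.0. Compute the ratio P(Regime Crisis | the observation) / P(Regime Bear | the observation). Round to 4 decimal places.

12.7293

Posterior odds = (w_i f_i(x)) / (w_j f_j(x)); the normalising sum cancels.
Component likelihoods at x = -2.0:
  f_Crisis = (1/(0.7·√(2π)))·exp(−(-2.0−-1.9)²/(2·0.7²)) = 0.569918·exp(-0.01020) = 0.564132
  f_Bull = (1/(0.3·√(2π)))·exp(−(-2.0−-1.4)²/(2·0.3²)) = 1.329808·exp(-2.00000) = 0.17997
  f_Bear = (1/(0.3·√(2π)))·exp(−(-2.0−-1.2)²/(2·0.3²)) = 1.329808·exp(-3.55556) = 0.0379866
  f_Neutral = (1/(0.8·√(2π)))·exp(−(-2.0−1.0)²/(2·0.8²)) = 0.498678·exp(-7.03125) = 0.000440745
Posterior odds = (w_Crisis·f_Crisis) / (w_Bear·f_Bear) = (0.24·0.564132) / (0.28·0.0379866) = 0.135392 / 0.0106363 ≈ 12.7293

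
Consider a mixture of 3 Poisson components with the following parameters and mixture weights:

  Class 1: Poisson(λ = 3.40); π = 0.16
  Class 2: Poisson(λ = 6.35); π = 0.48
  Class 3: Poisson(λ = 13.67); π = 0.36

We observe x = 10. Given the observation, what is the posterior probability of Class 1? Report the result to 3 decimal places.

0.006

Posterior ∝ prior × likelihood, so P(k | x) ∝ P(Z=k) f_k(x); normalise over all components.
Evaluate each component's likelihood at the observed value:
  f_1 = 0.00189856
  f_2 = 0.0513103
  f_3 = 0.0726301
Unnormalised posteriors:
  P(Z=1)·f_1 = 0.16 × 0.00189856 = 0.00030377
  P(Z=2)·f_2 = 0.48 × 0.0513103 = 0.0246289
  P(Z=3)·f_3 = 0.36 × 0.0726301 = 0.0261468
Marginal: 0.00030377 + 0.0246289 + 0.0261468 = 0.0510795
P(Class 1 | data) ≈ 0.006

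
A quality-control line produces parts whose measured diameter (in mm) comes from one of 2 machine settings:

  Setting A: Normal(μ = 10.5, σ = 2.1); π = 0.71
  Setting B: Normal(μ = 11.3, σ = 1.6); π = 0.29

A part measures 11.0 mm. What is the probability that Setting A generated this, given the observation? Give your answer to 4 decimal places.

0.6486

By Bayes' theorem, P(k | x) = P(Z=k) f_k(x) / Σ_j P(Z=j) f_j(x).
Component likelihoods at x = 11.0 mm:
  f_A = (1/(2.1·√(2π)))·exp(−(11.0−10.5)²/(2·2.1²)) = 0.189973·exp(-0.02834) = 0.184663
  f_B = (1/(1.6·√(2π)))·exp(−(11.0−11.3)²/(2·1.6²)) = 0.249339·exp(-0.01758) = 0.244994
Multiply by the mixture weights:
  P(Z=A)·f_A = 0.71 × 0.184663 = 0.131111
  P(Z=B)·f_B = 0.29 × 0.244994 = 0.0710484
Sum: 0.131111 + 0.0710484 = 0.202159
So the posterior for Setting A is 0.131111 / 0.202159 ≈ 0.6486.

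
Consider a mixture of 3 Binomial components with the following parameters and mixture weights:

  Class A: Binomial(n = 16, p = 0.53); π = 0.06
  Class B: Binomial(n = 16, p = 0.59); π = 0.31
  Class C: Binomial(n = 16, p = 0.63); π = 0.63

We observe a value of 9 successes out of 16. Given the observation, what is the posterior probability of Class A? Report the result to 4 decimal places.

0.0644

Apply Bayes' rule: the posterior for each component is proportional to its prior times its likelihood at x.
Binomial probabilities:
  f_A = 0.191247
  f_B = 0.193011
  f_C = 0.169786
Prior × likelihood for each component:
  π_A·f_A = 0.06 × 0.191247 = 0.0114748
  π_B·f_B = 0.31 × 0.193011 = 0.0598333
  π_C·f_C = 0.63 × 0.169786 = 0.106965
Sum: 0.0114748 + 0.0598333 + 0.106965 = 0.178274
P(Class A | the observation) ≈ 0.0644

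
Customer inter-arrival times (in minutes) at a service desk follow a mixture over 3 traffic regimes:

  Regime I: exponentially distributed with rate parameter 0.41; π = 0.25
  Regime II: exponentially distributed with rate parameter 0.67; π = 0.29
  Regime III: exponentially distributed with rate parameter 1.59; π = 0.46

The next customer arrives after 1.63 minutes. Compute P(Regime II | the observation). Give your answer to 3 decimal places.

Apply Bayes' rule: the posterior for each component is proportional to its prior times its likelihood at x.
Exponential densities:
  p_I = 0.41·e^(−0.41·1.63) = 0.41·e^(−0.6683) = 0.210157
  p_II = 0.67·e^(−0.67·1.63) = 0.67·e^(−1.0921) = 0.224792
  p_III = 1.59·e^(−1.59·1.63) = 1.59·e^(−2.5917) = 0.119079
Unnormalised posteriors:
  π_I·p_I = 0.25 × 0.210157 = 0.0525394
  π_II·p_II = 0.29 × 0.224792 = 0.0651898
  π_III·p_III = 0.46 × 0.119079 = 0.0547765
Denominator: 0.0525394 + 0.0651898 + 0.0547765 = 0.172506
P(Regime II | x) ≈ 0.378

0.378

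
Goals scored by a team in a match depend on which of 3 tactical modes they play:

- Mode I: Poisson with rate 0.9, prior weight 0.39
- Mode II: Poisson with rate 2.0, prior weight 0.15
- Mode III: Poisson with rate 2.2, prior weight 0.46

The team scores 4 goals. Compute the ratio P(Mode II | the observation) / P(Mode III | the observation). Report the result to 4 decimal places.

Posterior odds = (w_i f_i(x)) / (w_j f_j(x)); the normalising sum cancels.
Poisson probabilities:
  f_I = e^(−0.9)·0.9^4/4! = 0.0111146
  f_II = e^(−2.0)·2.0^4/4! = 0.0902235
  f_III = e^(−2.2)·2.2^4/4! = 0.108151
0.0135335 / 0.0497496 ≈ 0.2720

0.2720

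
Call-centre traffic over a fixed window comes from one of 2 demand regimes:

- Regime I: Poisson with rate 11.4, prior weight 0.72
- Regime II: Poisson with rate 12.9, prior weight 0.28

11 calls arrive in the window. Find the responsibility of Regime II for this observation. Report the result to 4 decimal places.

The responsibility of component k is w_k f_k(x) divided by Σ_j w_j f_j(x).
Poisson probabilities:
  L_I = e^(−11.4)·11.4^11/11! = 0.118533
  L_II = e^(−12.9)·12.9^11/11! = 0.103023
Weight by the priors:
  w_I·L_I = 0.72 × 0.118533 = 0.085344
  w_II·L_II = 0.28 × 0.103023 = 0.0288463
Marginal: 0.085344 + 0.0288463 = 0.11419
P(Regime II | data) ≈ 0.2526

0.2526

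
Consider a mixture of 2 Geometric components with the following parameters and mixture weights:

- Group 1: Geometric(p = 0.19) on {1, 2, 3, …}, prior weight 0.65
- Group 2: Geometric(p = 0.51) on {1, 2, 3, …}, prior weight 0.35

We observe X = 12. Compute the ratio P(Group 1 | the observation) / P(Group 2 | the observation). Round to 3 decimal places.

The posterior odds equal the prior odds times the likelihood ratio: (w_i/w_j)·(f_i(x)/f_j(x)).
Evaluate each component's likelihood at the observed value:
  L_1 = 0.19·(1−0.19)^11 = 0.19·0.0984771 = 0.0187106
  L_2 = 0.51·(1−0.51)^11 = 0.51·0.000390982 = 0.000199401
Odds = (0.65/0.35) × (0.0187106/0.000199401) = 1.85714 × 93.8343 ≈ 174.264

174.264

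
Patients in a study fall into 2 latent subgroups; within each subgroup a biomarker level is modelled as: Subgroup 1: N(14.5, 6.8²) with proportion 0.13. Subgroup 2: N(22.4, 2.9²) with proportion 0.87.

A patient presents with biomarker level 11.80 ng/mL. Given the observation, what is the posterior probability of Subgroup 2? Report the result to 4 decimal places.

0.0209

Apply Bayes' rule: the posterior for each component is proportional to its prior times its likelihood at x.
Evaluate each component's likelihood at the observed value:
  L_1 = (1/(6.8·√(2π)))·exp(−(11.80−14.5)²/(2·6.8²)) = 0.058668·exp(-0.07883) = 0.0542209
  L_2 = (1/(2.9·√(2π)))·exp(−(11.80−22.4)²/(2·2.9²)) = 0.137566·exp(-6.68014) = 0.000172728
Weight by the priors:
  π_1·L_1 = 0.13 × 0.0542209 = 0.00704872
  π_2·L_2 = 0.87 × 0.000172728 = 0.000150273
Evidence: 0.00704872 + 0.000150273 = 0.00719899
P(Subgroup 2 | x) = 0.000150273 / 0.00719899 ≈ 0.0209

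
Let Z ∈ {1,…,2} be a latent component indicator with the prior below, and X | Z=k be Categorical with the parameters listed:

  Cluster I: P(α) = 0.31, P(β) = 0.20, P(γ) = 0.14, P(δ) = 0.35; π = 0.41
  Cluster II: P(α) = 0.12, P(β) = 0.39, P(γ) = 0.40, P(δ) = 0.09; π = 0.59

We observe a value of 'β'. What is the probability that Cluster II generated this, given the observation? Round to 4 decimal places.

By Bayes' theorem, P(k | x) = π_k f_k(x) / Σ_j π_j f_j(x).
Component likelihoods at x = 'β':
  p_I = 0.2
  p_II = 0.39
Unnormalised posteriors:
  π_I·p_I = 0.41 × 0.2 = 0.082
  π_II·p_II = 0.59 × 0.39 = 0.2301
Denominator: 0.082 + 0.2301 = 0.3121
P(Cluster II | data) ≈ 0.7373

0.7373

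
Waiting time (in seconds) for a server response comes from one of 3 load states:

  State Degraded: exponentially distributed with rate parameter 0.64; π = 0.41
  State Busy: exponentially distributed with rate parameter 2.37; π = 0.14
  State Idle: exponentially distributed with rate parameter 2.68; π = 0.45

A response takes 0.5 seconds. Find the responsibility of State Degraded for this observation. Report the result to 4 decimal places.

The responsibility of component k is w_k f_k(x) divided by Σ_j w_j f_j(x).
Component likelihoods at x = 0.5 seconds:
  L_Degraded = 0.464735
  L_Busy = 0.724618
  L_Idle = 0.701746
Unnormalised posteriors:
  w_Degraded·L_Degraded = 0.41 × 0.464735 = 0.190542
  w_Busy·L_Busy = 0.14 × 0.724618 = 0.101447
  w_Idle·L_Idle = 0.45 × 0.701746 = 0.315786
Evidence: 0.190542 + 0.101447 + 0.315786 = 0.607774
P(State Degraded | x) = 0.190542 / 0.607774 ≈ 0.3135

0.3135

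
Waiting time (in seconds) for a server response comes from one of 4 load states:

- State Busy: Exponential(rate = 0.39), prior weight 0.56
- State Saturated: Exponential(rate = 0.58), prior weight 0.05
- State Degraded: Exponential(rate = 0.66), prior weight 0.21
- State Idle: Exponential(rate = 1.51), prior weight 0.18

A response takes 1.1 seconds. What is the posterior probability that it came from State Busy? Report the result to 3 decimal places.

Apply Bayes' rule: the posterior for each component is proportional to its prior times its likelihood at x.
Evaluate each component's likelihood at the observed value:
  p_Busy = 0.39·e^(−0.39·1.1) = 0.39·e^(−0.4290) = 0.253952
  p_Saturated = 0.58·e^(−0.58·1.1) = 0.58·e^(−0.6380) = 0.306442
  p_Degraded = 0.66·e^(−0.66·1.1) = 0.66·e^(−0.7260) = 0.319335
  p_Idle = 1.51·e^(−1.51·1.1) = 1.51·e^(−1.6610) = 0.286823
Unnormalised posteriors:
  w_Busy·p_Busy = 0.56 × 0.253952 = 0.142213
  w_Saturated·p_Saturated = 0.05 × 0.306442 = 0.0153221
  w_Degraded·p_Degraded = 0.21 × 0.319335 = 0.0670603
  w_Idle·p_Idle = 0.18 × 0.286823 = 0.0516281
Denominator: 0.142213 + 0.0153221 + 0.0670603 + 0.0516281 = 0.276224
P(State Busy | x) = 0.142213 / 0.276224 ≈ 0.515

0.515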